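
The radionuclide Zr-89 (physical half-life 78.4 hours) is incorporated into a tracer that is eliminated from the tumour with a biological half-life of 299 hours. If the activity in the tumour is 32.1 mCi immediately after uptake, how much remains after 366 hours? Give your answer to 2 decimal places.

0.54 mCi

1/t_eff = 1/t_phys + 1/t_biol = 1/78.4 + 1/299 = 0.0161 per hour.
t_eff = 78.4 × 299 / (78.4 + 299) ≈ 62.113 hours.
Remaining = 32.1 × (1/2)^(366/62.113) = 32.1 × (1/2)^5.8924 ≈ 0.54038 mCi.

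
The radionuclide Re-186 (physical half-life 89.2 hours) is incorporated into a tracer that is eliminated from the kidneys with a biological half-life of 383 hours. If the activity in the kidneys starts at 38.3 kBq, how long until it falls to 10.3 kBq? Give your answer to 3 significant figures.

1/t_eff = 1/t_phys + 1/t_biol = 1/89.2 + 1/383 = 0.013822 per hour.
t_eff = 89.2 × 383 / (89.2 + 383) ≈ 72.35 hours.
n = log₂(38.3/10.3) ≈ 1.8947; t = 1.8947 × 72.35 ≈ 137.08 hours.

137 hours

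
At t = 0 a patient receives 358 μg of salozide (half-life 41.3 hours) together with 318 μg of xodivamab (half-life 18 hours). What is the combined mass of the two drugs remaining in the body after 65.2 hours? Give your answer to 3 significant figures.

146 μg

salozide: 358 × (1/2)^(65.2/41.3) = 358 × (1/2)^1.5787 ≈ 119.85 μg.
xodivamab: 318 × (1/2)^(65.2/18) = 318 × (1/2)^3.6222 ≈ 25.824 μg.
Total = 119.85 + 25.824 ≈ 145.68 μg.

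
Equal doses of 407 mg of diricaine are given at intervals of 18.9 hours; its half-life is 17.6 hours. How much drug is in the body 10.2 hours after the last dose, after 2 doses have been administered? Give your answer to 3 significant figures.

402 mg

The 2 doses were given 29.1, 10.2 hours ago.
Total = 407·(1/2)^(29.1/17.6) + 407·(1/2)^(10.2/17.6)
      = 129.38 + 272.35 ≈ 401.73 mg.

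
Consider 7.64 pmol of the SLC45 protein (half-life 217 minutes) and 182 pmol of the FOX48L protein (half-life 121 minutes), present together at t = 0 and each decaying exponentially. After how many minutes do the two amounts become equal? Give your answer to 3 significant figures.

Set 7.64·(1/2)^(t/217) = 182·(1/2)^(t/121).
Taking log₂: log₂(7.64/182) = t·(1/217 − 1/121).
log₂(0.041978) = -4.5742; 1/217 − 1/121 = -0.0036562.
t = -4.5742 / -0.0036562 ≈ 1251.1 minutes.

1250 minutes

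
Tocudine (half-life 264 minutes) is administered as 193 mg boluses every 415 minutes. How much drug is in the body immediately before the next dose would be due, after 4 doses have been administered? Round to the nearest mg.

The 4 doses were given 1660, 1245, 830, 415 minutes ago.
Total = 193·(1/2)^(1660/264) + 193·(1/2)^(1245/264) + 193·(1/2)^(830/264) + 193·(1/2)^(415/264)
      = 2.4701 + 7.3439 + 21.834 + 64.915 ≈ 96.564 mg.

97 mg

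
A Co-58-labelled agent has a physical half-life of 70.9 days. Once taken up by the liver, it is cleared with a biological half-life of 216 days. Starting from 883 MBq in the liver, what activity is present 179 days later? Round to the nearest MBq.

86 MBq

1/t_eff = 1/t_phys + 1/t_biol = 1/70.9 + 1/216 = 0.018734 per day.
t_eff = 70.9 × 216 / (70.9 + 216) ≈ 53.379 days.
Remaining = 883 × (1/2)^(179/53.379) = 883 × (1/2)^3.3534 ≈ 86.395 MBq.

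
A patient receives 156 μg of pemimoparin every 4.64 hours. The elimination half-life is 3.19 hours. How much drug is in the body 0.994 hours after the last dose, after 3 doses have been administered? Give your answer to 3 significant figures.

The 3 doses were given 10.274, 5.634, 0.994 hours ago.
Total = 156·(1/2)^(10.274/3.19) + 156·(1/2)^(5.634/3.19) + 156·(1/2)^(0.994/3.19)
      = 16.734 + 45.863 + 125.7 ≈ 188.29 μg.

188 μg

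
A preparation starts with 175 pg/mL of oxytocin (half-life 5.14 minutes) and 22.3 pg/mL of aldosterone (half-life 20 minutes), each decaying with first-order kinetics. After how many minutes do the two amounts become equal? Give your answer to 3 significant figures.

20.6 minutes

Set 175·(1/2)^(t/5.14) = 22.3·(1/2)^(t/20).
Taking log₂: log₂(175/22.3) = t·(1/5.14 − 1/20).
log₂(7.8475) = 2.9722; 1/5.14 − 1/20 = 0.14455.
t = 2.9722 / 0.14455 ≈ 20.562 minutes.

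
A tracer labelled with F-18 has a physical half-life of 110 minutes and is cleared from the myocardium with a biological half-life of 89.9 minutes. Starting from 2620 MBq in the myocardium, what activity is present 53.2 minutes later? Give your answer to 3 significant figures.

1240 MBq

1/t_eff = 1/t_phys + 1/t_biol = 1/110 + 1/89.9 = 0.020214 per minute.
t_eff = 110 × 89.9 / (110 + 89.9) ≈ 49.47 minutes.
Remaining = 2620 × (1/2)^(53.2/49.47) = 2620 × (1/2)^1.0754 ≈ 1243.3 MBq.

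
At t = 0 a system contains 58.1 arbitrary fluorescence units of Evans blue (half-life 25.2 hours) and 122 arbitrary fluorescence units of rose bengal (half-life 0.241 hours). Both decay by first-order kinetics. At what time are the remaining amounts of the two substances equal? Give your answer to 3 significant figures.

0.260 hours

Set 58.1·(1/2)^(t/25.2) = 122·(1/2)^(t/0.241).
Taking log₂: log₂(58.1/122) = t·(1/25.2 − 1/0.241).
log₂(0.47623) = -1.0703; 1/25.2 − 1/0.241 = -4.1097.
t = -1.0703 / -4.1097 ≈ 0.26043 hours.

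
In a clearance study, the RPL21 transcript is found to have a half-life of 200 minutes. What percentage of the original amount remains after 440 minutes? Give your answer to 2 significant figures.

n = 440/200 ≈ 2.2 half-lives.
Fraction remaining = (1/2)^2.2 ≈ 0.21764, i.e. 21.764%.

22%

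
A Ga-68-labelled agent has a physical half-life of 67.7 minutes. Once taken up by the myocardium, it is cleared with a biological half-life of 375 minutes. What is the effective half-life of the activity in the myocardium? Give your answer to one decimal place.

57.3 minutes

1/t_eff = 1/t_phys + 1/t_biol = 1/67.7 + 1/375 = 0.017438 per minute.
t_eff = 67.7 × 375 / (67.7 + 375) ≈ 57.347 minutes.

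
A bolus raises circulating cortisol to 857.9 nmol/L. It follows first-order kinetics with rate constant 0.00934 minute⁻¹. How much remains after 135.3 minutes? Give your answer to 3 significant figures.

242 nmol/L

t½ = ln 2 / k = 0.69315 / 0.00934 ≈ 74.213 minutes.
Number of half-lives: n = 135.3/74.213 ≈ 1.8231.
Remaining = 857.9 × (1/2)^1.8231 = 857.9 × 0.28261 ≈ 242.45 nmol/L.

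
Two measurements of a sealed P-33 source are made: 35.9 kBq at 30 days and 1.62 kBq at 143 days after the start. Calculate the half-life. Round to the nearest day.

25 days

Over Δt = 143 − 30 = 113 days, the level fell by a factor of 35.9/1.62 ≈ 22.16.
n = log₂(22.16) ≈ 4.4699 half-lives, so t½ = 113/4.4699 ≈ 25.28 days.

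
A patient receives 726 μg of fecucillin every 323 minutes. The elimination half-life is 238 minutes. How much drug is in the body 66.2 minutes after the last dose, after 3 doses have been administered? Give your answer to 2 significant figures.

The 3 doses were given 712.2, 389.2, 66.2 minutes ago.
Total = 726·(1/2)^(712.2/238) + 726·(1/2)^(389.2/238) + 726·(1/2)^(66.2/238)
      = 91.227 + 233.7 + 598.69 ≈ 923.62 μg.

920 μg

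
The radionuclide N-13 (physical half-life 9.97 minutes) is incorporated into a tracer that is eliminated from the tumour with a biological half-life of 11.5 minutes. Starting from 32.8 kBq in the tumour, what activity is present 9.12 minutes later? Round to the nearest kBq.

1/t_eff = 1/t_phys + 1/t_biol = 1/9.97 + 1/11.5 = 0.18726 per minute.
t_eff = 9.97 × 11.5 / (9.97 + 11.5) ≈ 5.3402 minutes.
Remaining = 32.8 × (1/2)^(9.12/5.3402) = 32.8 × (1/2)^1.7078 ≈ 10.041 kBq.

10 kBq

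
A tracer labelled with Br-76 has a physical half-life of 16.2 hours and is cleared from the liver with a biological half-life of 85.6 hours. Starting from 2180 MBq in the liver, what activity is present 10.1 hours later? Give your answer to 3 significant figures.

1/t_eff = 1/t_phys + 1/t_biol = 1/16.2 + 1/85.6 = 0.073411 per hour.
t_eff = 16.2 × 85.6 / (16.2 + 85.6) ≈ 13.622 hours.
Remaining = 2180 × (1/2)^(10.1/13.622) = 2180 × (1/2)^0.74145 ≈ 1303.9 MBq.

1300 MBq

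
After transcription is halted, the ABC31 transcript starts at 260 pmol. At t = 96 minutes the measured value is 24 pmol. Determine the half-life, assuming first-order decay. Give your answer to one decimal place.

A/A₀ = 24/260 ≈ 0.092308.
n = log₂(10.833) ≈ 3.4374 half-lives elapsed in 96 minutes.
t½ = 96/3.4374 ≈ 27.928 minutes.

27.9 minutes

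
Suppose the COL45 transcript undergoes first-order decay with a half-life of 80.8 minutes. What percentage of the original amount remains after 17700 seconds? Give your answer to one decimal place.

8.0%

17700 seconds = 295 minutes.
n = 295/80.8 ≈ 3.651 half-lives.
Fraction remaining = (1/2)^3.651 ≈ 0.079605, i.e. 7.9605%.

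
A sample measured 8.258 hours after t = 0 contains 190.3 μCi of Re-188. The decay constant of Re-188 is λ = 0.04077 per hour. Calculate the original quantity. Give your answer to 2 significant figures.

270 μCi

t½ = ln 2 / λ = 0.69315 / 0.04077 ≈ 17.001 hours.
Number of half-lives elapsed: n = 8.258/17.001 ≈ 0.48572.
A₀ = A × 2^n = 190.3 × 2^0.48572 = 190.3 × 1.4003 ≈ 266.48 μCi.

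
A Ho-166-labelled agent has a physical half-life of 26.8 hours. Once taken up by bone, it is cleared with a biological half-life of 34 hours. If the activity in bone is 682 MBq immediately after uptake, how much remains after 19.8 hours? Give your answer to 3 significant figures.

273 MBq

1/t_eff = 1/t_phys + 1/t_biol = 1/26.8 + 1/34 = 0.066725 per hour.
t_eff = 26.8 × 34 / (26.8 + 34) ≈ 14.987 hours.
Remaining = 682 × (1/2)^(19.8/14.987) = 682 × (1/2)^1.3212 ≈ 272.95 MBq.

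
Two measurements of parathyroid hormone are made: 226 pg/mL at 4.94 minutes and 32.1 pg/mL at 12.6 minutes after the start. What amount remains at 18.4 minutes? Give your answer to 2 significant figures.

Over Δt = 12.6 − 4.94 = 7.66 minutes, the level fell by a factor of 226/32.1 ≈ 7.0405.
n = log₂(7.0405) ≈ 2.8157 half-lives, so t½ = 7.66/2.8157 ≈ 2.7205 minutes.
From t = 12.6 to t = 18.4: 32.1 × (1/2)^((18.4−12.6)/2.7205) ≈ 7.3235 pg/mL.

7.3 pg/mL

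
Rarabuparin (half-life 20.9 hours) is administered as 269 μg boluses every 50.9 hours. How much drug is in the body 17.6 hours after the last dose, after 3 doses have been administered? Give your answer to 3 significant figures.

The 3 doses were given 119.4, 68.5, 17.6 hours ago.
Total = 269·(1/2)^(119.4/20.9) + 269·(1/2)^(68.5/20.9) + 269·(1/2)^(17.6/20.9)
      = 5.1285 + 27.741 + 150.06 ≈ 182.93 μg.

183 μg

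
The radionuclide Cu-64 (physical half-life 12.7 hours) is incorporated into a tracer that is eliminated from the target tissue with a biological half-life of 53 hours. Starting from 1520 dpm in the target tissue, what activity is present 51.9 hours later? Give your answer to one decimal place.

1/t_eff = 1/t_phys + 1/t_biol = 1/12.7 + 1/53 = 0.097608 per hour.
t_eff = 12.7 × 53 / (12.7 + 53) ≈ 10.245 hours.
Remaining = 1520 × (1/2)^(51.9/10.245) = 1520 × (1/2)^5.0659 ≈ 45.38 dpm.

45.4 dpm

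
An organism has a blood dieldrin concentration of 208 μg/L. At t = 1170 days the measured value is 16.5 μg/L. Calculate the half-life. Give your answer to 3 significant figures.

A/A₀ = 16.5/208 ≈ 0.079327.
n = log₂(12.606) ≈ 3.656 half-lives elapsed in 1170 days.
t½ = 1170/3.656 ≈ 320.02 days.

320 days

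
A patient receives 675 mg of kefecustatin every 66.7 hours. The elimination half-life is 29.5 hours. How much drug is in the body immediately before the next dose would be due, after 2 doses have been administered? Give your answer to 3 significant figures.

The 2 doses were given 133.4, 66.7 hours ago.
Total = 675·(1/2)^(133.4/29.5) + 675·(1/2)^(66.7/29.5)
      = 29.379 + 140.82 ≈ 170.2 mg.

170 mg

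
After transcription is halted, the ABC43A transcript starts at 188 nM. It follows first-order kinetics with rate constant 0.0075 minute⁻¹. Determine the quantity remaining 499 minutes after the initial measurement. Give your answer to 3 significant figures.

t½ = ln 2 / k = 0.69315 / 0.0075 ≈ 92.42 minutes.
Number of half-lives: n = 499/92.42 ≈ 5.3993.
Remaining = 188 × (1/2)^5.3993 = 188 × 0.023695 ≈ 4.4546 nM.

4.45 nM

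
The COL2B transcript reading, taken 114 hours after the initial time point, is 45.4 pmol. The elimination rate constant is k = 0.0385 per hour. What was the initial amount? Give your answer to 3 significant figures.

t½ = ln 2 / k = 0.69315 / 0.0385 ≈ 18.004 hours.
Number of half-lives elapsed: n = 114/18.004 ≈ 6.332.
A₀ = A × 2^n = 45.4 × 2^6.332 = 45.4 × 80.56 ≈ 3657.4 pmol.

3660 pmol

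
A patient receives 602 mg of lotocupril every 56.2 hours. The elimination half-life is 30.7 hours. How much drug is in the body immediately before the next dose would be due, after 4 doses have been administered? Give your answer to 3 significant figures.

234 mg

The 4 doses were given 224.8, 168.6, 112.4, 56.2 hours ago.
Total = 602·(1/2)^(224.8/30.7) + 602·(1/2)^(168.6/30.7) + 602·(1/2)^(112.4/30.7) + 602·(1/2)^(56.2/30.7)
      = 3.7611 + 13.378 + 47.583 + 169.25 ≈ 233.97 mg.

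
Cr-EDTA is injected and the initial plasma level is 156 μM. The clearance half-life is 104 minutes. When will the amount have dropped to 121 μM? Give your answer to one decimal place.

38.1 minutes

Fraction remaining = 121/156 ≈ 0.77564.
n = log₂(156/121) = ln(1.2893)/ln 2 ≈ 0.36654 half-lives.
t = n × t½ = 0.36654 × 104 ≈ 38.12 minutes.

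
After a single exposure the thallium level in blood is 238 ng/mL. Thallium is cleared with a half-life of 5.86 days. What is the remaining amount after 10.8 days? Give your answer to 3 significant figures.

Number of half-lives: n = 10.8/5.86 ≈ 1.843.
Remaining = 238 × (1/2)^1.843 = 238 × 0.27874 ≈ 66.34 ng/mL.

66.3 ng/mL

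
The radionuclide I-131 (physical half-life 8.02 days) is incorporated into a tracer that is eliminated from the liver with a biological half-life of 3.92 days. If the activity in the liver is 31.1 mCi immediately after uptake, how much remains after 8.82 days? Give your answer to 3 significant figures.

1/t_eff = 1/t_phys + 1/t_biol = 1/8.02 + 1/3.92 = 0.37979 per day.
t_eff = 8.02 × 3.92 / (8.02 + 3.92) ≈ 2.633 days.
Remaining = 31.1 × (1/2)^(8.82/2.633) = 31.1 × (1/2)^3.3498 ≈ 3.0506 mCi.

3.05 mCi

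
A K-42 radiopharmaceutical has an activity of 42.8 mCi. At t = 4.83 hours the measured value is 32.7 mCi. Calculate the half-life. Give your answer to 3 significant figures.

12.4 hours

A/A₀ = 32.7/42.8 ≈ 0.76402.
n = log₂(1.3089) ≈ 0.38832 half-lives elapsed in 4.83 hours.
t½ = 4.83/0.38832 ≈ 12.438 hours.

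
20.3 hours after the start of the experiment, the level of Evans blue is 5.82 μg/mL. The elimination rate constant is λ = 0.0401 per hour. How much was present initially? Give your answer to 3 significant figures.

t½ = ln 2 / λ = 0.69315 / 0.0401 ≈ 17.285 hours.
Number of half-lives elapsed: n = 20.3/17.285 ≈ 1.1744.
A₀ = A × 2^n = 5.82 × 2^1.1744 = 5.82 × 2.257 ≈ 13.136 μg/mL.

13.1 μg/mL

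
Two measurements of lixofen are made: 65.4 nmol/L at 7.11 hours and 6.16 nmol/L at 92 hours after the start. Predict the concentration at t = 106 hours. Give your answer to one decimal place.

4.2 nmol/L

Over Δt = 92 − 7.11 = 84.89 hours, the level fell by a factor of 65.4/6.16 ≈ 10.617.
n = log₂(10.617) ≈ 3.4083 half-lives, so t½ = 84.89/3.4083 ≈ 24.907 hours.
From t = 92 to t = 106: 6.16 × (1/2)^((106−92)/24.907) ≈ 4.1723 nmol/L.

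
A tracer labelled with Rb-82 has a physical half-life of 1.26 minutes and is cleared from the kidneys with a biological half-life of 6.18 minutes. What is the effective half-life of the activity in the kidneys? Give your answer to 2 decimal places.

1/t_eff = 1/t_phys + 1/t_biol = 1/1.26 + 1/6.18 = 0.95546 per minute.
t_eff = 1.26 × 6.18 / (1.26 + 6.18) ≈ 1.0466 minutes.

1.05 minutes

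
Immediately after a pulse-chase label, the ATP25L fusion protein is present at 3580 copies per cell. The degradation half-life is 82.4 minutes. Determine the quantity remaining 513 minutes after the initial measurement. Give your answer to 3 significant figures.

Number of half-lives: n = 513/82.4 ≈ 6.2257.
Remaining = 3580 × (1/2)^6.2257 = 3580 × 0.013362 ≈ 47.836 copies per cell.

47.8 copies per cell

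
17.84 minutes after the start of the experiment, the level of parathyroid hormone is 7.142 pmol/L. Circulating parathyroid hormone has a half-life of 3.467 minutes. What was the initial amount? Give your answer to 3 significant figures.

Number of half-lives elapsed: n = 17.84/3.467 ≈ 5.1457.
A₀ = A × 2^n = 7.142 × 2^5.1457 = 7.142 × 35.4 ≈ 252.82 pmol/L.

253 pmol/L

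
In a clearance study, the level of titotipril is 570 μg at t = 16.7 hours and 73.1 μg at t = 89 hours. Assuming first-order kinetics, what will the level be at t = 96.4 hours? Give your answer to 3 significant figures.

59.2 μg

Over Δt = 89 − 16.7 = 72.3 hours, the level fell by a factor of 570/73.1 ≈ 7.7975.
n = log₂(7.7975) ≈ 2.963 half-lives, so t½ = 72.3/2.963 ≈ 24.401 hours.
From t = 89 to t = 96.4: 73.1 × (1/2)^((96.4−89)/24.401) ≈ 59.241 μg.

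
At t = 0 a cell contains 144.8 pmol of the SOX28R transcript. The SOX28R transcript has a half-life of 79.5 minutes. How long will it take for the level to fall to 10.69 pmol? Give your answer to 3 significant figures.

299 minutes

Fraction remaining = 10.69/144.8 ≈ 0.073826.
n = log₂(144.8/10.69) = ln(13.545)/ln 2 ≈ 3.7597 half-lives.
t = n × t½ = 3.7597 × 79.5 ≈ 298.9 minutes.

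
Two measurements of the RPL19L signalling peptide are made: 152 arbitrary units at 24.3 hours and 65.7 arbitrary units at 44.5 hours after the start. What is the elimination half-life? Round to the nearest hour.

Over Δt = 44.5 − 24.3 = 20.2 hours, the level fell by a factor of 152/65.7 ≈ 2.3135.
n = log₂(2.3135) ≈ 1.2101 half-lives, so t½ = 20.2/1.2101 ≈ 16.693 hours.

17 hours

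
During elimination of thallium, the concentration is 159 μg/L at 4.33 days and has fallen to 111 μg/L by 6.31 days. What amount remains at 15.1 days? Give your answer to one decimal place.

22.5 μg/L

Over Δt = 6.31 − 4.33 = 1.98 days, the level fell by a factor of 159/111 ≈ 1.4324.
n = log₂(1.4324) ≈ 0.51847 half-lives, so t½ = 1.98/0.51847 ≈ 3.819 days.
From t = 6.31 to t = 15.1: 111 × (1/2)^((15.1−6.31)/3.819) ≈ 22.514 μg/L.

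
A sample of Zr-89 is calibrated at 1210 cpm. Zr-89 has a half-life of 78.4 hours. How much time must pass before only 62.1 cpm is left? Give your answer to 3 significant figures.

336 hours

Fraction remaining = 62.1/1210 ≈ 0.051322.
n = log₂(1210/62.1) = ln(19.485)/ln 2 ≈ 4.2843 half-lives.
t = n × t½ = 4.2843 × 78.4 ≈ 335.89 hours.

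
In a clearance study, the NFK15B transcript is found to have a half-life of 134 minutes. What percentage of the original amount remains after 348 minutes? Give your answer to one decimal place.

n = 348/134 ≈ 2.597 half-lives.
Fraction remaining = (1/2)^2.597 ≈ 0.16528, i.e. 16.528%.

16.5%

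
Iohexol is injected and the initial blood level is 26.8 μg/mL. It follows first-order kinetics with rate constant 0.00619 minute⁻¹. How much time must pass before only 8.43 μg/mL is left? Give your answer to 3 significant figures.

187 minutes

t½ = ln 2 / k = 0.69315 / 0.00619 ≈ 111.98 minutes.
Fraction remaining = 8.43/26.8 ≈ 0.31455.
n = log₂(26.8/8.43) = ln(3.1791)/ln 2 ≈ 1.6686 half-lives.
t = n × t½ = 1.6686 × 111.98 ≈ 186.85 minutes.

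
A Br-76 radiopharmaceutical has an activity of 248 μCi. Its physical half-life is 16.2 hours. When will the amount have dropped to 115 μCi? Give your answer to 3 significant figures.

Fraction remaining = 115/248 ≈ 0.46371.
n = log₂(248/115) = ln(2.1565)/ln 2 ≈ 1.1087 half-lives.
t = n × t½ = 1.1087 × 16.2 ≈ 17.961 hours.

18.0 hours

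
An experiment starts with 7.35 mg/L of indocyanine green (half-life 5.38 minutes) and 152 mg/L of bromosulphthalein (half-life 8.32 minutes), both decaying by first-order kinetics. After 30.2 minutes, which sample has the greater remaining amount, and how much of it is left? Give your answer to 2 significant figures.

bromosulphthalein, 12 mg/L

indocyanine green: 7.35 × (1/2)^5.6134 ≈ 0.15014 mg/L.
bromosulphthalein: 152 × (1/2)^3.6298 ≈ 12.279 mg/L.
Bromosulphthalein has more remaining, at ≈ 12.279 mg/L.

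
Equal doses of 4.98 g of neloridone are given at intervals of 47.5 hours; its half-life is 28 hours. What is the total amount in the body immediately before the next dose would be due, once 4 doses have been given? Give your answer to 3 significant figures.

2.20 g

The 4 doses were given 190, 142.5, 95, 47.5 hours ago.
Total = 4.98·(1/2)^(190/28) + 4.98·(1/2)^(142.5/28) + 4.98·(1/2)^(95/28) + 4.98·(1/2)^(47.5/28)
      = 0.045136 + 0.14629 + 0.47411 + 1.5366 ≈ 2.2021 g.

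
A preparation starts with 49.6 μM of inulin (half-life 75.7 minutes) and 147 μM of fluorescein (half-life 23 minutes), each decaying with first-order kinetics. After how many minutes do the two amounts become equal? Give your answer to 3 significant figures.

51.8 minutes

Set 49.6·(1/2)^(t/75.7) = 147·(1/2)^(t/23).
Taking log₂: log₂(49.6/147) = t·(1/75.7 − 1/23).
log₂(0.33741) = -1.5674; 1/75.7 − 1/23 = -0.030268.
t = -1.5674 / -0.030268 ≈ 51.784 minutes.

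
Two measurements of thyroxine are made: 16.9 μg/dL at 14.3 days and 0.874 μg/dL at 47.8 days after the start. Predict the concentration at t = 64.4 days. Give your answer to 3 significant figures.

Over Δt = 47.8 − 14.3 = 33.5 days, the level fell by a factor of 16.9/0.874 ≈ 19.336.
n = log₂(19.336) ≈ 4.2732 half-lives, so t½ = 33.5/4.2732 ≈ 7.8395 days.
From t = 47.8 to t = 64.4: 0.874 × (1/2)^((64.4−47.8)/7.8395) ≈ 0.20141 μg/dL.

0.201 μg/dL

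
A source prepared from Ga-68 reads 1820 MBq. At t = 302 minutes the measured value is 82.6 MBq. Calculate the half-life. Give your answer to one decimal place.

A/A₀ = 82.6/1820 ≈ 0.045385.
n = log₂(22.034) ≈ 4.4617 half-lives elapsed in 302 minutes.
t½ = 302/4.4617 ≈ 67.688 minutes.

67.7 minutes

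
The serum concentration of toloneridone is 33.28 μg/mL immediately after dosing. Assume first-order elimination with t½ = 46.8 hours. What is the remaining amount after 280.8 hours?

Elapsed time is 6 half-lives (280.8/46.8).
Each half-life halves the amount: 33.28 × (1/2)^6 = 33.28/64 = 0.52 μg/mL.

0.52 μg/mL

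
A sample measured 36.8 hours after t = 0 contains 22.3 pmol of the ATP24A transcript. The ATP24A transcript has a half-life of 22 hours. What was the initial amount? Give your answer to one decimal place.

71.1 pmol

Number of half-lives elapsed: n = 36.8/22 ≈ 1.6727.
A₀ = A × 2^n = 22.3 × 2^1.6727 = 22.3 × 3.1882 ≈ 71.096 pmol.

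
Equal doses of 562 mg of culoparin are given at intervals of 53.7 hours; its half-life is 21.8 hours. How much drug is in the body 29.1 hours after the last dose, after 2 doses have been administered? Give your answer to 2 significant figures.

The 2 doses were given 82.8, 29.1 hours ago.
Total = 562·(1/2)^(82.8/21.8) + 562·(1/2)^(29.1/21.8)
      = 40.399 + 222.79 ≈ 263.19 mg.

260 mg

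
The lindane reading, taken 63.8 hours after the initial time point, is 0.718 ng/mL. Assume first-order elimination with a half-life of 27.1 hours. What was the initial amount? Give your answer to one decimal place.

3.7 ng/mL

Number of half-lives elapsed: n = 63.8/27.1 ≈ 2.3542.
A₀ = A × 2^n = 0.718 × 2^2.3542 = 0.718 × 5.1133 ≈ 3.6713 ng/mL.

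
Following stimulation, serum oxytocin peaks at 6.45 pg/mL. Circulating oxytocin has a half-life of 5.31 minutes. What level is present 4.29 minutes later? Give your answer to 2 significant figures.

3.7 pg/mL

Number of half-lives: n = 4.29/5.31 ≈ 0.80791.
Remaining = 6.45 × (1/2)^0.80791 = 6.45 × 0.57121 ≈ 3.6843 pg/mL.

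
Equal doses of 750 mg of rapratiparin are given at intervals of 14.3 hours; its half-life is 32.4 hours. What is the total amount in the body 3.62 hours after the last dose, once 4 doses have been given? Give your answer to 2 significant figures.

The 4 doses were given 46.52, 32.22, 17.92, 3.62 hours ago.
Total = 750·(1/2)^(46.52/32.4) + 750·(1/2)^(32.22/32.4) + 750·(1/2)^(17.92/32.4) + 750·(1/2)^(3.62/32.4)
      = 277.23 + 376.45 + 511.17 + 694.11 ≈ 1859 mg.

1900 mg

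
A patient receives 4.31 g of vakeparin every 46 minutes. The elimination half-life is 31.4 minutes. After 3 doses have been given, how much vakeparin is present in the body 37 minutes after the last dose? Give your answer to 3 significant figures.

The 3 doses were given 129, 83, 37 minutes ago.
Total = 4.31·(1/2)^(129/31.4) + 4.31·(1/2)^(83/31.4) + 4.31·(1/2)^(37/31.4)
      = 0.2499 + 0.68986 + 1.9044 ≈ 2.8442 g.

2.84 g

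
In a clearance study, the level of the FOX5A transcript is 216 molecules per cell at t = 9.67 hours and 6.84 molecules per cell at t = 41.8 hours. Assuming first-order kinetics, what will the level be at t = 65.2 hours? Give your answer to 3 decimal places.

Over Δt = 41.8 − 9.67 = 32.13 hours, the level fell by a factor of 216/6.84 ≈ 31.579.
n = log₂(31.579) ≈ 4.9809 half-lives, so t½ = 32.13/4.9809 ≈ 6.4507 hours.
From t = 41.8 to t = 65.2: 6.84 × (1/2)^((65.2−41.8)/6.4507) ≈ 0.55342 molecules per cell.

0.553 molecules per cell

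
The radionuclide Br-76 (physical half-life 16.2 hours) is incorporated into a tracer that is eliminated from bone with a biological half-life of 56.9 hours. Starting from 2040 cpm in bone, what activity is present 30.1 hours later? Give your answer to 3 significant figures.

1/t_eff = 1/t_phys + 1/t_biol = 1/16.2 + 1/56.9 = 0.079303 per hour.
t_eff = 16.2 × 56.9 / (16.2 + 56.9) ≈ 12.61 hours.
Remaining = 2040 × (1/2)^(30.1/12.61) = 2040 × (1/2)^2.387 ≈ 390 cpm.

390 cpm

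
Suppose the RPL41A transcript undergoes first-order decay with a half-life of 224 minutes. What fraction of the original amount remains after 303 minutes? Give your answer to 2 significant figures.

0.39

n = 303/224 ≈ 1.3527 half-lives.
Fraction remaining = (1/2)^1.3527 ≈ 0.39156.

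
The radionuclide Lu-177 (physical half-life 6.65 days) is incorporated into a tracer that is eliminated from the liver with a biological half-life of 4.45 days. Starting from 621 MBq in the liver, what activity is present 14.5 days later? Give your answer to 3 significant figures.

14.3 MBq

1/t_eff = 1/t_phys + 1/t_biol = 1/6.65 + 1/4.45 = 0.3751 per day.
t_eff = 6.65 × 4.45 / (6.65 + 4.45) ≈ 2.666 days.
Remaining = 621 × (1/2)^(14.5/2.666) = 621 × (1/2)^5.4389 ≈ 14.316 MBq.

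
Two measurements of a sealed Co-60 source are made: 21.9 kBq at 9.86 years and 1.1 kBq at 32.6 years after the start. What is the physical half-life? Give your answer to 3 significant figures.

Over Δt = 32.6 − 9.86 = 22.74 years, the level fell by a factor of 21.9/1.1 ≈ 19.909.
n = log₂(19.909) ≈ 4.3154 half-lives, so t½ = 22.74/4.3154 ≈ 5.2696 years.

5.27 years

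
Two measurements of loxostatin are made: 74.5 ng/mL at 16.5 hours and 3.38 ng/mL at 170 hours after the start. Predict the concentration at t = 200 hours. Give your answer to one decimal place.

Over Δt = 170 − 16.5 = 153.5 hours, the level fell by a factor of 74.5/3.38 ≈ 22.041.
n = log₂(22.041) ≈ 4.4621 half-lives, so t½ = 153.5/4.4621 ≈ 34.4 hours.
From t = 170 to t = 200: 3.38 × (1/2)^((200−170)/34.4) ≈ 1.8467 ng/mL.

1.8 ng/mL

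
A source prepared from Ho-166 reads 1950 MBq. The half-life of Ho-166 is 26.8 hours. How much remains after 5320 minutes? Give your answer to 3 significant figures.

Convert the elapsed time: 5320 minutes = 88.6667 hours.
Number of half-lives: n = 88.6667/26.8 ≈ 3.3085.
Remaining = 1950 × (1/2)^3.3085 = 1950 × 0.10094 ≈ 196.83 MBq.

197 MBq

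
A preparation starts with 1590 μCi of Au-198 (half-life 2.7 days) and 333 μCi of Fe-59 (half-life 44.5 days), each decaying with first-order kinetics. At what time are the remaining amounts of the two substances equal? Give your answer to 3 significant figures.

6.48 days

Set 1590·(1/2)^(t/2.7) = 333·(1/2)^(t/44.5).
Taking log₂: log₂(1590/333) = t·(1/2.7 − 1/44.5).
log₂(4.7748) = 2.2554; 1/2.7 − 1/44.5 = 0.3479.
t = 2.2554 / 0.3479 ≈ 6.483 days.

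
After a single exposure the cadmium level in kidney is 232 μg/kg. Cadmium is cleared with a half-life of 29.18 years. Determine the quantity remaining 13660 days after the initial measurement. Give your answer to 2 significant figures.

95 μg/kg

Convert the elapsed time: 13660 days = 37.4247 years.
Number of half-lives: n = 37.4247/29.18 ≈ 1.2825.
Remaining = 232 × (1/2)^1.2825 = 232 × 0.41107 ≈ 95.368 μg/kg.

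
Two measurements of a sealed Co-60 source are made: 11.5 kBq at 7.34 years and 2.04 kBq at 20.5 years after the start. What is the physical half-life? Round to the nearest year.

5 years

Over Δt = 20.5 − 7.34 = 13.16 years, the level fell by a factor of 11.5/2.04 ≈ 5.6373.
n = log₂(5.6373) ≈ 2.495 half-lives, so t½ = 13.16/2.495 ≈ 5.2746 years.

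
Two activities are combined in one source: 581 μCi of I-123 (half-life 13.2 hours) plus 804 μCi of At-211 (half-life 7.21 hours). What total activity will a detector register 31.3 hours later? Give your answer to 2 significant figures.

I-123: 581 × (1/2)^(31.3/13.2) = 581 × (1/2)^2.3712 ≈ 112.3 μCi.
At-211: 804 × (1/2)^(31.3/7.21) = 804 × (1/2)^4.3412 ≈ 39.667 μCi.
Total = 112.3 + 39.667 ≈ 151.96 μCi.

150 μCi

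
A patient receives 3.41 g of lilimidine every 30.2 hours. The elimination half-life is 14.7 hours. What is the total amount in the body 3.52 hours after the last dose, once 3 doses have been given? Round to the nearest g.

The 3 doses were given 63.92, 33.72, 3.52 hours ago.
Total = 3.41·(1/2)^(63.92/14.7) + 3.41·(1/2)^(33.72/14.7) + 3.41·(1/2)^(3.52/14.7)
      = 0.16741 + 0.69539 + 2.8885 ≈ 3.7513 g.

4 g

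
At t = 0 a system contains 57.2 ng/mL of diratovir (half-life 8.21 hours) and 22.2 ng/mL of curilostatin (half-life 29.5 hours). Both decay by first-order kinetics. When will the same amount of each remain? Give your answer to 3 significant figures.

15.5 hours

Set 57.2·(1/2)^(t/8.21) = 22.2·(1/2)^(t/29.5).
Taking log₂: log₂(57.2/22.2) = t·(1/8.21 − 1/29.5).
log₂(2.5766) = 1.3655; 1/8.21 − 1/29.5 = 0.087904.
t = 1.3655 / 0.087904 ≈ 15.533 hours.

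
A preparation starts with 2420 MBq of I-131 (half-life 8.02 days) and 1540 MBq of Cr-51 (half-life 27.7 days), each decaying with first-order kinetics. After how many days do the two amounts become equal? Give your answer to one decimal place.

Set 2420·(1/2)^(t/8.02) = 1540·(1/2)^(t/27.7).
Taking log₂: log₂(2420/1540) = t·(1/8.02 − 1/27.7).
log₂(1.5714) = 0.65208; 1/8.02 − 1/27.7 = 0.088587.
t = 0.65208 / 0.088587 ≈ 7.3608 days.

7.4 days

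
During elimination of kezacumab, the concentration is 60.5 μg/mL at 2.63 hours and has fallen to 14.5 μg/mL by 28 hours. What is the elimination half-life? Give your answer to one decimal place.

Over Δt = 28 − 2.63 = 25.37 hours, the level fell by a factor of 60.5/14.5 ≈ 4.1724.
n = log₂(4.1724) ≈ 2.0609 half-lives, so t½ = 25.37/2.0609 ≈ 12.31 hours.

12.3 hours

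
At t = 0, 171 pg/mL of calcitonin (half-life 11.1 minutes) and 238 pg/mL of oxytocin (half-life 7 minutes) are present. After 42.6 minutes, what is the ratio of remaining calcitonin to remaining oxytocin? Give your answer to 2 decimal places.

3.41

calcitonin: 171 × (1/2)^(42.6/11.1) = 171 × (1/2)^3.8378 ≈ 11.959 pg/mL.
oxytocin: 238 × (1/2)^(42.6/7) = 238 × (1/2)^6.0857 ≈ 3.5042 pg/mL.
Ratio ≈ 11.959 / 3.5042 ≈ 3.4127.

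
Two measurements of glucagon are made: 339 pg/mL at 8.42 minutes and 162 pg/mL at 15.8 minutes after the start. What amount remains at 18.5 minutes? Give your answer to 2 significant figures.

Over Δt = 15.8 − 8.42 = 7.38 minutes, the level fell by a factor of 339/162 ≈ 2.0926.
n = log₂(2.0926) ≈ 1.0653 half-lives, so t½ = 7.38/1.0653 ≈ 6.9277 minutes.
From t = 15.8 to t = 18.5: 162 × (1/2)^((18.5−15.8)/6.9277) ≈ 123.65 pg/mL.

120 pg/mL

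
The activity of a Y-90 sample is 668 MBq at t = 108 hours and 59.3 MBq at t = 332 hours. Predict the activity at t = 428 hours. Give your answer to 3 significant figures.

21.0 MBq

Over Δt = 332 − 108 = 224 hours, the level fell by a factor of 668/59.3 ≈ 11.265.
n = log₂(11.265) ≈ 3.4937 half-lives, so t½ = 224/3.4937 ≈ 64.115 hours.
From t = 332 to t = 428: 59.3 × (1/2)^((428−332)/64.115) ≈ 21.005 MBq.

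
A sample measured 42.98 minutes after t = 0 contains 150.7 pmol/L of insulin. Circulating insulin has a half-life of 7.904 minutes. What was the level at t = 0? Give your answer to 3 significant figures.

Number of half-lives elapsed: n = 42.98/7.904 ≈ 5.4378.
A₀ = A × 2^n = 150.7 × 2^5.4378 = 150.7 × 43.344 ≈ 6531.9 pmol/L.

6530 pmol/L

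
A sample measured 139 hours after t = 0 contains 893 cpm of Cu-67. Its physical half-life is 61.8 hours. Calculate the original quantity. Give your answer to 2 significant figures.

Number of half-lives elapsed: n = 139/61.8 ≈ 2.2492.
A₀ = A × 2^n = 893 × 2^2.2492 = 893 × 4.7542 ≈ 4245.5 cpm.

4200 cpm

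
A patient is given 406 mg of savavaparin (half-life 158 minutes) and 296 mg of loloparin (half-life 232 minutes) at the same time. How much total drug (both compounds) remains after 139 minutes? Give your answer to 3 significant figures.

savavaparin: 406 × (1/2)^(139/158) = 406 × (1/2)^0.87975 ≈ 220.65 mg.
loloparin: 296 × (1/2)^(139/232) = 296 × (1/2)^0.59914 ≈ 195.4 mg.
Total = 220.65 + 195.4 ≈ 416.05 mg.

416 mg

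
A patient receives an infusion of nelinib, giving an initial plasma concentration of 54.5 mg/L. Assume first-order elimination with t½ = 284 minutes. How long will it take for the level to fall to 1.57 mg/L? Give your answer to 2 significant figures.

Fraction remaining = 1.57/54.5 ≈ 0.028807.
n = log₂(54.5/1.57) = ln(34.713)/ln 2 ≈ 5.1174 half-lives.
t = n × t½ = 5.1174 × 284 ≈ 1453.3 minutes.

1500 minutes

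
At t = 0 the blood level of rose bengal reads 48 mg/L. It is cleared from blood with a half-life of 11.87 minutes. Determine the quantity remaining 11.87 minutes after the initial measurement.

24 mg/L

Elapsed time is 1 half-life (11.87/11.87).
Each half-life halves the amount: 48 × (1/2)^1 = 48/2 = 24 mg/L.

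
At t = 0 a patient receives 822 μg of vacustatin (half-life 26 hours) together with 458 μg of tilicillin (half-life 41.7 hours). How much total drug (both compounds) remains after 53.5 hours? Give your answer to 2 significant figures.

vacustatin: 822 × (1/2)^(53.5/26) = 822 × (1/2)^2.0577 ≈ 197.44 μg.
tilicillin: 458 × (1/2)^(53.5/41.7) = 458 × (1/2)^1.283 ≈ 188.21 μg.
Total = 197.44 + 188.21 ≈ 385.66 μg.

390 μg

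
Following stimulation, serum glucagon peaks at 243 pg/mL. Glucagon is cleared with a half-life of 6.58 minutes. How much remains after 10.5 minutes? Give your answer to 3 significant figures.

Number of half-lives: n = 10.5/6.58 ≈ 1.5957.
Remaining = 243 × (1/2)^1.5957 = 243 × 0.33085 ≈ 80.397 pg/mL.

80.4 pg/mL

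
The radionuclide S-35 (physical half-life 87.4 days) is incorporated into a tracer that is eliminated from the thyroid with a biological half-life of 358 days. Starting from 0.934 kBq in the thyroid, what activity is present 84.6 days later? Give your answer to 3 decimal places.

0.405 kBq

1/t_eff = 1/t_phys + 1/t_biol = 1/87.4 + 1/358 = 0.014235 per day.
t_eff = 87.4 × 358 / (87.4 + 358) ≈ 70.25 days.
Remaining = 0.934 × (1/2)^(84.6/70.25) = 0.934 × (1/2)^1.2043 ≈ 0.40534 kBq.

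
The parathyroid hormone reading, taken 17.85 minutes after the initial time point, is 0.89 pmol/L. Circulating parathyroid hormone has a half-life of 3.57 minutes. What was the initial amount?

Number of half-lives elapsed: n = 17.85/3.57 ≈ 5.
A₀ = A × 2^n = 0.89 × 2^5 = 0.89 × 32 ≈ 28.48 pmol/L.

28.48 pmol/L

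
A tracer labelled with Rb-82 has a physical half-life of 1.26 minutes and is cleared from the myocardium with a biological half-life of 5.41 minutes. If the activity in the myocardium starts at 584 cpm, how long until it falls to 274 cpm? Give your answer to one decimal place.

1.1 minutes

1/t_eff = 1/t_phys + 1/t_biol = 1/1.26 + 1/5.41 = 0.97849 per minute.
t_eff = 1.26 × 5.41 / (1.26 + 5.41) ≈ 1.022 minutes.
n = log₂(584/274) ≈ 1.0918; t = 1.0918 × 1.022 ≈ 1.1158 minutes.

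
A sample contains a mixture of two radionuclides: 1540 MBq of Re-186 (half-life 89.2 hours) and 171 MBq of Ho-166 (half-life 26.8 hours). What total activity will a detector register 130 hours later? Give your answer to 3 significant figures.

Re-186: 1540 × (1/2)^(130/89.2) = 1540 × (1/2)^1.4574 ≈ 560.79 MBq.
Ho-166: 171 × (1/2)^(130/26.8) = 171 × (1/2)^4.8507 ≈ 5.9262 MBq.
Total = 560.79 + 5.9262 ≈ 566.72 MBq.

567 MBq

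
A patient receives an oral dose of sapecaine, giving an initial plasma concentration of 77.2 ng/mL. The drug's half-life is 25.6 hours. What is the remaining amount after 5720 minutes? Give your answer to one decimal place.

5.8 ng/mL

Convert the elapsed time: 5720 minutes = 95.3333 hours.
Number of half-lives: n = 95.3333/25.6 ≈ 3.724.
Remaining = 77.2 × (1/2)^3.724 = 77.2 × 0.075679 ≈ 5.8424 ng/mL.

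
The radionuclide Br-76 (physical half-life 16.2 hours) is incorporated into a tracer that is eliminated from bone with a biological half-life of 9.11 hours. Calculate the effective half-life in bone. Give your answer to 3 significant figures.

5.83 hours

1/t_eff = 1/t_phys + 1/t_biol = 1/16.2 + 1/9.11 = 0.1715 per hour.
t_eff = 16.2 × 9.11 / (16.2 + 9.11) ≈ 5.831 hours.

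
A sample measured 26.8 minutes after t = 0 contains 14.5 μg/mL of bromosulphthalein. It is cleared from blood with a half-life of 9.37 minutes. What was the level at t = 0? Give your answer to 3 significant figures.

105 μg/mL

Number of half-lives elapsed: n = 26.8/9.37 ≈ 2.8602.
A₀ = A × 2^n = 14.5 × 2^2.8602 = 14.5 × 7.2611 ≈ 105.29 μg/mL.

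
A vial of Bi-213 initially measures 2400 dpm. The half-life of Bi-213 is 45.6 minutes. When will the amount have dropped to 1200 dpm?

45.6 minutes

1200/2400 = 1/2, so 1 half-life has elapsed.
t = 1 × 45.6 = 45.6 minutes.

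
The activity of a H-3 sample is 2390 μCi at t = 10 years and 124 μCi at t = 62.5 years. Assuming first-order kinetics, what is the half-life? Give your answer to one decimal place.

Over Δt = 62.5 − 10 = 52.5 years, the level fell by a factor of 2390/124 ≈ 19.274.
n = log₂(19.274) ≈ 4.2686 half-lives, so t½ = 52.5/4.2686 ≈ 12.299 years.

12.3 years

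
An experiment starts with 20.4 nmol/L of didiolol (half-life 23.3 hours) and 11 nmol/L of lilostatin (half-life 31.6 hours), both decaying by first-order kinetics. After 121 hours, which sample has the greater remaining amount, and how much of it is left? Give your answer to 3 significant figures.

lilostatin, 0.774 nmol/L

didiolol: 20.4 × (1/2)^5.1931 ≈ 0.55762 nmol/L.
lilostatin: 11 × (1/2)^3.8291 ≈ 0.77395 nmol/L.
Lilostatin has more remaining, at ≈ 0.77395 nmol/L.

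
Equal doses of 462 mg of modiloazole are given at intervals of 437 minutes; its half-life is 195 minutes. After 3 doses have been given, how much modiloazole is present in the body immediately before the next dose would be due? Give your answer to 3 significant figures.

123 mg

The 3 doses were given 1311, 874, 437 minutes ago.
Total = 462·(1/2)^(1311/195) + 462·(1/2)^(874/195) + 462·(1/2)^(437/195)
      = 4.3731 + 20.673 + 97.73 ≈ 122.78 mg.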